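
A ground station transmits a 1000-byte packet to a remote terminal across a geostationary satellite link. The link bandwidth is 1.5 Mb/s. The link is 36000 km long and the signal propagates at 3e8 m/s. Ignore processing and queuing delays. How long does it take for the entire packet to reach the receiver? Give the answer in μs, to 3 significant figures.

L = 1000 × 8 = 8000 bits.
Transmission delay = L/R = 8000 / 1500000 = 5333.33 μs.
Propagation delay = d/s = 36000000 m / 300000000 m/s = 120000 μs.
Total = 125000 μs.

125000 μs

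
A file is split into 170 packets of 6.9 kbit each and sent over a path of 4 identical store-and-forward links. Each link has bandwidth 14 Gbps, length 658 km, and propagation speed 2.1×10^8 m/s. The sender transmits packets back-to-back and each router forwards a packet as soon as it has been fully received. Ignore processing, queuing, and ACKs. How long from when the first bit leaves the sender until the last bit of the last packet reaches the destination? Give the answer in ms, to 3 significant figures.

Per-hop transmission t_tx = L/R = 6900/14000000000 = 0.000492857 ms.
Per-hop propagation t_prop = 658000/210000000 = 3.13333 ms.
Pipeline fill: first packet needs 4·t_tx to clear all hops; remaining 169 packets each add one t_tx.
Total = (4+170-1)·t_tx + 4·t_prop = 173·0.000492857 + 4·3.13333 = 12.6 ms.

12.6 ms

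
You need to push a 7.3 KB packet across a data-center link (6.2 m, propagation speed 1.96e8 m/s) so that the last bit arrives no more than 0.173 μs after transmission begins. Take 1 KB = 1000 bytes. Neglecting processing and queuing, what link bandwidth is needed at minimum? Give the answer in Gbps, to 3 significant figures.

L = 58400 bits.
Propagation delay = 6.2 / 196000000 = 0.0316327 μs.
Transmission budget = 0.173 − 0.0316327 = 0.141367 μs.
R ≥ L / t_tx = 58400 bits / 1.41367e-07 s = 413 Gbps.

413 Gbps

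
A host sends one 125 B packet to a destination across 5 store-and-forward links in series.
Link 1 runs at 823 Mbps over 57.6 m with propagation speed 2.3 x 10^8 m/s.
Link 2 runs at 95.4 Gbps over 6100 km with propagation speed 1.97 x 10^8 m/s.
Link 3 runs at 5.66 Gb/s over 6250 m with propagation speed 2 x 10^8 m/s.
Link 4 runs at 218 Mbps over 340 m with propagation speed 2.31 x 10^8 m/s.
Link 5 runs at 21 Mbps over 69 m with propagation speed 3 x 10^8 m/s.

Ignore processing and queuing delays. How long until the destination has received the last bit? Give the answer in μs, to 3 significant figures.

31100 μs

L = 125 × 8 = 1000 bits.
Transmission delays (L/R per hop): 1.21507, 0.0104822, 0.176678, 4.58716, 47.619 μs; sum = 53.6084 μs.
Propagation delays (d/s per hop): 0.250435, 30964.5, 31.25, 1.47186, 0.23 μs; sum = 30997.7 μs.
End-to-end = 31100 μs.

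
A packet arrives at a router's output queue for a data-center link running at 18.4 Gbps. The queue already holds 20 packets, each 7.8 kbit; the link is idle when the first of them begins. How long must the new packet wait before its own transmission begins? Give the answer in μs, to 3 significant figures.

8.48 μs

Each queued packet: L/R = 7800/18400000000 = 0.423913 μs.
20 queued → 8.47826 μs.
Queuing delay = 8.48 μs.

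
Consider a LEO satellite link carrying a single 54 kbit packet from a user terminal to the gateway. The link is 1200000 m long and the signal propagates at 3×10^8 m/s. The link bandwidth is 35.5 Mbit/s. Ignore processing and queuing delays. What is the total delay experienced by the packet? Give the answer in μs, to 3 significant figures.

L = 54000 bits.
Transmission delay = L/R = 54000 / 35500000 = 1521.13 μs.
Propagation delay = d/s = 1200000 m / 300000000 m/s = 4000 μs.
Total = 5520 μs.

5520 μs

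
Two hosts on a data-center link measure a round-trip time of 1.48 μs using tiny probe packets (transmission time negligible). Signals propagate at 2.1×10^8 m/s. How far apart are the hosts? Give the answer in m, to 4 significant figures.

155.4 m

One-way propagation = RTT/2 = 0.74 μs.
d = s × t = 210000000 × 7.4e-07 = 155.4 m.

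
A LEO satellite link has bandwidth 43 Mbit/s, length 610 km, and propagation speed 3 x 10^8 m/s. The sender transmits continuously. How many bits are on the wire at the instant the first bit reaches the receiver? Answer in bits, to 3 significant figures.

87400 bits

Propagation delay = 610000 / 300000000 = 0.00203333 s.
BDP = R × t_prop = 43000000 × 0.00203333 = 87433.3 bits.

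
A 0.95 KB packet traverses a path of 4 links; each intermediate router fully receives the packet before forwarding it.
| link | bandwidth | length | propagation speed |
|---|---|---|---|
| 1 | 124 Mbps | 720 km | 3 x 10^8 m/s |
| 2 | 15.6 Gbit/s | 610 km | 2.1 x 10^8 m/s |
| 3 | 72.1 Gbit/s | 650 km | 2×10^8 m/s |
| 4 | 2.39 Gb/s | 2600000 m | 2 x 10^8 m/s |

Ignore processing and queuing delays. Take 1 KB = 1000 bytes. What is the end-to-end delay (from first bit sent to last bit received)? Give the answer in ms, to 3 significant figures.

L = 7600 bits.
Transmission delays (L/R per hop): 0.0612903, 0.000487179, 0.000105409, 0.00317992 ms; sum = 0.0650628 ms.
Propagation delays (d/s per hop): 2.4, 2.90476, 3.25, 13 ms; sum = 21.5548 ms.
End-to-end = 21.6 ms.

21.6 ms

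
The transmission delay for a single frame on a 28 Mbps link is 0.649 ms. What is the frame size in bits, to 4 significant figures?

18170 bits

L = R × t_tx = 28000000 b/s × 0.000649 s = 18172 bits.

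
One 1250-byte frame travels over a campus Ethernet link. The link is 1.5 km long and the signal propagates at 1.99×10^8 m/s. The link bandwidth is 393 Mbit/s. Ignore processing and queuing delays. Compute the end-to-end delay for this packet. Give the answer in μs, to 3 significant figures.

L = 1250 × 8 = 10000 bits.
Transmission delay = L/R = 10000 / 393000000 = 25.4453 μs.
Propagation delay = d/s = 1500 m / 199000000 m/s = 7.53769 μs.
Total = 33.0 μs.

33.0 μs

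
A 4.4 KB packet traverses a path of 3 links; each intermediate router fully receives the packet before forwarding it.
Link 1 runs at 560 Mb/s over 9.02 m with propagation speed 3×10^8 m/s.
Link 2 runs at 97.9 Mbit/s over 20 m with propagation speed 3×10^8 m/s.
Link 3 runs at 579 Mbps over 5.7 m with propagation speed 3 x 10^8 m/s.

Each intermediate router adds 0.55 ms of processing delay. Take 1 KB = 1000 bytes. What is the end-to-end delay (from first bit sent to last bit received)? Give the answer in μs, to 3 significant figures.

L = 35200 bits.
Transmission delays (L/R per hop): 62.8571, 359.551, 60.7945 μs; sum = 483.202 μs.
Propagation delays (d/s per hop): 0.0300667, 0.0666667, 0.019 μs; sum = 0.115733 μs.
Processing at 2 router(s): 2 × 0.55 ms = 1100 μs.
End-to-end = 1580 μs.

1580 μs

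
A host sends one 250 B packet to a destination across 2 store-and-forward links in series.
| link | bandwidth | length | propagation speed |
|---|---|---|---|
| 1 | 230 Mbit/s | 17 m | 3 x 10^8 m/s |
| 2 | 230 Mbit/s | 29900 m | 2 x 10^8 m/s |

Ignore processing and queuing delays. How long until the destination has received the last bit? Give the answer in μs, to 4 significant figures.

L = 250 × 8 = 2000 bits.
Transmission delay per hop = L/R = 2000/230000000 = 8.69565 μs; 2 hops → 17.3913 μs.
Propagation delays (d/s per hop): 0.0566667, 149.5 μs; sum = 149.557 μs.
End-to-end = 166.9 μs.

166.9 μs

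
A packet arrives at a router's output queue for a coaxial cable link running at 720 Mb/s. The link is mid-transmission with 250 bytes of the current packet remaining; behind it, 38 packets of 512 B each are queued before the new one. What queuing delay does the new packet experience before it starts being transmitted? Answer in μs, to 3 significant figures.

Each queued packet: L/R = 4096/720000000 = 5.68889 μs.
38 queued → 216.178 μs.
Plus remaining 2000 bits of current packet: 2.77778 μs.
Queuing delay = 219 μs.

219 μs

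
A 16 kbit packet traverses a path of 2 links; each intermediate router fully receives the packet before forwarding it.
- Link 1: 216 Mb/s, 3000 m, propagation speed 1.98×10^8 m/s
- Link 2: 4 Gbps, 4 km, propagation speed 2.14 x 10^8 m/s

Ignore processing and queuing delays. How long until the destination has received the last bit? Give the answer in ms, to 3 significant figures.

L = 16000 bits.
Transmission delays (L/R per hop): 0.0740741, 0.004 ms; sum = 0.0780741 ms.
Propagation delays (d/s per hop): 0.0151515, 0.0186916 ms; sum = 0.0338431 ms.
End-to-end = 0.112 ms.

0.112 ms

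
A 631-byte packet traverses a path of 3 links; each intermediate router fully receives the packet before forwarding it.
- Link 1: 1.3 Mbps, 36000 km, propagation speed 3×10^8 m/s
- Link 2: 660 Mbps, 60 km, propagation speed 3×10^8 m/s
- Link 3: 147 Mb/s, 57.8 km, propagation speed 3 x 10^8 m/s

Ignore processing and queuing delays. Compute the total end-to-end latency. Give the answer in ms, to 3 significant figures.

L = 631 × 8 = 5048 bits.
Transmission delays (L/R per hop): 3.88308, 0.00764848, 0.0343401 ms; sum = 3.92507 ms.
Propagation delays (d/s per hop): 120, 0.2, 0.192667 ms; sum = 120.393 ms.
End-to-end = 124 ms.

124 ms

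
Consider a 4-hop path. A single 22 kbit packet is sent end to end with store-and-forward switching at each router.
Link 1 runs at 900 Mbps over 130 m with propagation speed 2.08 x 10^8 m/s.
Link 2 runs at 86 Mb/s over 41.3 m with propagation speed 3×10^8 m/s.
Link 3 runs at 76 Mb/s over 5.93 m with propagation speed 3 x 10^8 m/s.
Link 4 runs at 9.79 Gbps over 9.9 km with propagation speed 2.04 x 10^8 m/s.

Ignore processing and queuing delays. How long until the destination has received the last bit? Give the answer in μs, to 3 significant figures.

621 μs

L = 22000 bits.
Transmission delays (L/R per hop): 24.4444, 255.814, 289.474, 2.24719 μs; sum = 571.979 μs.
Propagation delays (d/s per hop): 0.625, 0.137667, 0.0197667, 48.5294 μs; sum = 49.3118 μs.
End-to-end = 621 μs.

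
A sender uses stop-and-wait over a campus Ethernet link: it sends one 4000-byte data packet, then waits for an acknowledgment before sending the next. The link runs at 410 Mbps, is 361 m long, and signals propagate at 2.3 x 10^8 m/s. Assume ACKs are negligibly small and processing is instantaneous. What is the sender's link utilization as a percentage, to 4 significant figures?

t_tx = L/R = 32000/410000000 = 7.80488e-05 s.
t_prop = 361/2.3e+08 = 1.56957e-06 s; RTT = 3.13913e-06 s.
Cycle = t_tx + RTT = 8.11879e-05 s.
Utilization = t_tx / cycle = 7.80488e-05/8.11879e-05 = 96.13 %.

96.13 %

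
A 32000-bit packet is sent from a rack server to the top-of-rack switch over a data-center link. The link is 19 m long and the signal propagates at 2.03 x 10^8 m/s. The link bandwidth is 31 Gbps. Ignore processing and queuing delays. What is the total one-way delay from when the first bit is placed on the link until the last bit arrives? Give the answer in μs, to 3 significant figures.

1.13 μs

Transmission delay = L/R = 32000 / 31000000000 = 1.03226 μs.
Propagation delay = d/s = 19 m / 2.03e+08 m/s = 0.0935961 μs.
Total = 1.13 μs.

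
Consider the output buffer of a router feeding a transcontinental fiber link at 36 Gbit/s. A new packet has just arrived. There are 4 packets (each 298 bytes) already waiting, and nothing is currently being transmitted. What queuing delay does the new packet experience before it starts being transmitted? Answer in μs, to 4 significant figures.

0.2649 μs

Each queued packet: L/R = 2384/36000000000 = 0.0662222 μs.
4 queued → 0.264889 μs.
Queuing delay = 0.2649 μs.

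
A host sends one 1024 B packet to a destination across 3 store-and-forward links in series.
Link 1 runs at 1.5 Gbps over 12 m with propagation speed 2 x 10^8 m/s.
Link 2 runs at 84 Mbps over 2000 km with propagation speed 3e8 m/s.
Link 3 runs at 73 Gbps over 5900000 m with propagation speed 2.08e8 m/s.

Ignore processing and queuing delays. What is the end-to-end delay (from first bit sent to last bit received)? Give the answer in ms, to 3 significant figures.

L = 1024 × 8 = 8192 bits.
Transmission delays (L/R per hop): 0.00546133, 0.0975238, 0.000112219 ms; sum = 0.103097 ms.
Propagation delays (d/s per hop): 6e-05, 6.66667, 28.3654 ms; sum = 35.0321 ms.
End-to-end = 35.1 ms.

35.1 ms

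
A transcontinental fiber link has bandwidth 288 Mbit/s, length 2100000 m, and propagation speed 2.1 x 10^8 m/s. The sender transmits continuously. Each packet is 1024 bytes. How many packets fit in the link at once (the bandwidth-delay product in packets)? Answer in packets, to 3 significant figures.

352 packets

Propagation delay = 2100000 / 210000000 = 0.01 s.
BDP = R × t_prop = 288000000 × 0.01 = 2880000 bits.
In packets of 8192 bits: 352 packets.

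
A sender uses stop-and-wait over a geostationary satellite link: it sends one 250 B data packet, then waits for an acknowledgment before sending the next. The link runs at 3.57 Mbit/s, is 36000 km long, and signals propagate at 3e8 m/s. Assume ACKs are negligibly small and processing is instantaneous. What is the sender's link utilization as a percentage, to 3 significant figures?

t_tx = L/R = 2000/3570000 = 0.000560224 s.
t_prop = 36000000/300000000 = 0.12 s; RTT = 0.24 s.
Cycle = t_tx + RTT = 0.24056 s.
Utilization = t_tx / cycle = 0.000560224/0.24056 = 0.233 %.

0.233 %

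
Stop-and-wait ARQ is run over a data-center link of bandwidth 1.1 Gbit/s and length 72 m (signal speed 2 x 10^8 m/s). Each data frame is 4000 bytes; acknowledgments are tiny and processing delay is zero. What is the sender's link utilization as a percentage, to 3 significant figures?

t_tx = L/R = 32000/1100000000 = 2.90909e-05 s.
t_prop = 72/200000000 = 3.6e-07 s; RTT = 7.2e-07 s.
Cycle = t_tx + RTT = 2.98109e-05 s.
Utilization = t_tx / cycle = 2.90909e-05/2.98109e-05 = 97.6 %.

97.6 %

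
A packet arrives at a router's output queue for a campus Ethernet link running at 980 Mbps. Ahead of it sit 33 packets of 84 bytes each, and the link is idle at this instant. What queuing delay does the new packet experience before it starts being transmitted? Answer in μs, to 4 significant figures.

Each queued packet: L/R = 672/980000000 = 0.685714 μs.
33 queued → 22.6286 μs.
Queuing delay = 22.63 μs.

22.63 μs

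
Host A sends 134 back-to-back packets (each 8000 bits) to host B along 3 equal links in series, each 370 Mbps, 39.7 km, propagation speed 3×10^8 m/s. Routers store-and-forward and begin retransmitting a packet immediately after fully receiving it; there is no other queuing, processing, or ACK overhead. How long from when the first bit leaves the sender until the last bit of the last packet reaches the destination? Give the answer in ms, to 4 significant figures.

3.338 ms

Per-hop transmission t_tx = L/R = 8000/370000000 = 0.0216216 ms.
Per-hop propagation t_prop = 39700/300000000 = 0.132333 ms.
Pipeline fill: first packet needs 3·t_tx to clear all hops; remaining 133 packets each add one t_tx.
Total = (3+134-1)·t_tx + 3·t_prop = 136·0.0216216 + 3·0.132333 = 3.338 ms.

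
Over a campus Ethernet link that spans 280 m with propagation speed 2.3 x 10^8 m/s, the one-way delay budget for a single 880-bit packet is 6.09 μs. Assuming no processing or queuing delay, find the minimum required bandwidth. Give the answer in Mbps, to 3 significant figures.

Propagation delay = 280 / 2.3e+08 = 1.21739 μs.
Transmission budget = 6.09 − 1.21739 = 4.87261 μs.
R ≥ L / t_tx = 880 bits / 4.87261e-06 s = 181 Mbps.

181 Mbps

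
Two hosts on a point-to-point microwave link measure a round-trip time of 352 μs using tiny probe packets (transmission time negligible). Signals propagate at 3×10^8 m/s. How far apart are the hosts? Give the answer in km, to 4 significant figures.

One-way propagation = RTT/2 = 176 μs.
d = s × t = 300000000 × 0.000176 = 52.80 km.

52.80 km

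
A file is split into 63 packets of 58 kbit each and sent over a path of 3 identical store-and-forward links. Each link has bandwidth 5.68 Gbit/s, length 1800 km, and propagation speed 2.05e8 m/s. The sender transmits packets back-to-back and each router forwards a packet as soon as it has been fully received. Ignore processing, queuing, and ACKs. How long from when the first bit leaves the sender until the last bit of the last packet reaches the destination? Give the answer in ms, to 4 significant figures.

Per-hop transmission t_tx = L/R = 58000/5680000000 = 0.0102113 ms.
Per-hop propagation t_prop = 1800000/2.05e+08 = 8.78049 ms.
Pipeline fill: first packet needs 3·t_tx to clear all hops; remaining 62 packets each add one t_tx.
Total = (3+63-1)·t_tx + 3·t_prop = 65·0.0102113 + 3·8.78049 = 27.01 ms.

27.01 ms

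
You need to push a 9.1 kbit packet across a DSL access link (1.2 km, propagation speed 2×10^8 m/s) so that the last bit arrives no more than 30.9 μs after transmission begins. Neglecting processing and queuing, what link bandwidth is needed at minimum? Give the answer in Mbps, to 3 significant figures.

365 Mbps

Propagation delay = 1200 / 200000000 = 6 μs.
Transmission budget = 30.9 − 6 = 24.9 μs.
R ≥ L / t_tx = 9100 bits / 2.49e-05 s = 365 Mbps.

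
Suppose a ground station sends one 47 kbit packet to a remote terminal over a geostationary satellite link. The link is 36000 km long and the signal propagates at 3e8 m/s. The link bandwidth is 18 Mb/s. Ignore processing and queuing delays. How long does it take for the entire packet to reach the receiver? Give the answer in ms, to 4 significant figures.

122.6 ms

L = 47000 bits.
Transmission delay = L/R = 47000 / 18000000 = 2.61111 ms.
Propagation delay = d/s = 36000000 m / 300000000 m/s = 120 ms.
Total = 122.6 ms.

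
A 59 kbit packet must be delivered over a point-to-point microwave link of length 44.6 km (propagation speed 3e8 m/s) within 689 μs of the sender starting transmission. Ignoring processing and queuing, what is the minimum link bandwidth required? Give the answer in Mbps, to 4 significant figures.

Propagation delay = 44600 / 300000000 = 148.667 μs.
Transmission budget = 689 − 148.667 = 540.333 μs.
R ≥ L / t_tx = 59000 bits / 0.000540333 s = 109.2 Mbps.

109.2 Mbps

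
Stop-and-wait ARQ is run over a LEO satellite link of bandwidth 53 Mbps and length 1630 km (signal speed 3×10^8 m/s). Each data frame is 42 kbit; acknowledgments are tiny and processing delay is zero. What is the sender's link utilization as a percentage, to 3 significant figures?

t_tx = L/R = 42000/53000000 = 0.000792453 s.
t_prop = 1630000/300000000 = 0.00543333 s; RTT = 0.0108667 s.
Cycle = t_tx + RTT = 0.0116591 s.
Utilization = t_tx / cycle = 0.000792453/0.0116591 = 6.80 %.

6.80 %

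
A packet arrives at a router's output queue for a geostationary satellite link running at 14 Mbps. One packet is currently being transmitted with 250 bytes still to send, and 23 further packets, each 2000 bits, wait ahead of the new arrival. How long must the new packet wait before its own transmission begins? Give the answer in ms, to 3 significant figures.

Each queued packet: L/R = 2000/14000000 = 0.142857 ms.
23 queued → 3.28571 ms.
Plus remaining 2000 bits of current packet: 0.142857 ms.
Queuing delay = 3.43 ms.

3.43 ms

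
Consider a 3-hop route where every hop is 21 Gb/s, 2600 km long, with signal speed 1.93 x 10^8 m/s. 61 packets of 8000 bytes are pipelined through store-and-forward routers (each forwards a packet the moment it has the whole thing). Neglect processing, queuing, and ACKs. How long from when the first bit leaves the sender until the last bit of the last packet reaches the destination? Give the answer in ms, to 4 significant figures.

Per-hop transmission t_tx = L/R = 64000/21000000000 = 0.00304762 ms.
Per-hop propagation t_prop = 2600000/193000000 = 13.4715 ms.
Pipeline fill: first packet needs 3·t_tx to clear all hops; remaining 60 packets each add one t_tx.
Total = (3+61-1)·t_tx + 3·t_prop = 63·0.00304762 + 3·13.4715 = 40.61 ms.

40.61 ms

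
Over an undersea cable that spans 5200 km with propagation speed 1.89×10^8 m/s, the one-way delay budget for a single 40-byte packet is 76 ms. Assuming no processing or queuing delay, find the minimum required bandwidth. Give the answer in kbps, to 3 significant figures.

L = 320 bits.
Propagation delay = 5200000 / 189000000 = 27.5132 ms.
Transmission budget = 76 − 27.5132 = 48.4868 ms.
R ≥ L / t_tx = 320 bits / 0.0484868 s = 6.60 kbps.

6.60 kbps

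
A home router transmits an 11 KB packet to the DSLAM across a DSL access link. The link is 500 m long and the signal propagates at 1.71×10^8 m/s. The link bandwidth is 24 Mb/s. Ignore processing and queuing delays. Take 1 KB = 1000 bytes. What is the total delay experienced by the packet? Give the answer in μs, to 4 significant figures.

3670 μs

L = 88000 bits.
Transmission delay = L/R = 88000 / 24000000 = 3666.67 μs.
Propagation delay = d/s = 500 m / 171000000 m/s = 2.92398 μs.
Total = 3670 μs.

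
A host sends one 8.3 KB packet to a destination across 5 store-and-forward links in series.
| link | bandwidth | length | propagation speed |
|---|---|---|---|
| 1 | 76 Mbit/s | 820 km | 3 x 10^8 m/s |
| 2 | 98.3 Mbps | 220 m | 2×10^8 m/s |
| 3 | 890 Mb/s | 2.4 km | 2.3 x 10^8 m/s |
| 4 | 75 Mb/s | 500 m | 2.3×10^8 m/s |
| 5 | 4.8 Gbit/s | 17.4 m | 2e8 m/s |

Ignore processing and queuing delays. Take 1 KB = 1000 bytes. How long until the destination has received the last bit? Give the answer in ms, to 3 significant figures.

5.27 ms

L = 66400 bits.
Transmission delays (L/R per hop): 0.873684, 0.675483, 0.0746067, 0.885333, 0.0138333 ms; sum = 2.52294 ms.
Propagation delays (d/s per hop): 2.73333, 0.0011, 0.0104348, 0.00217391, 8.7e-05 ms; sum = 2.74713 ms.
End-to-end = 5.27 ms.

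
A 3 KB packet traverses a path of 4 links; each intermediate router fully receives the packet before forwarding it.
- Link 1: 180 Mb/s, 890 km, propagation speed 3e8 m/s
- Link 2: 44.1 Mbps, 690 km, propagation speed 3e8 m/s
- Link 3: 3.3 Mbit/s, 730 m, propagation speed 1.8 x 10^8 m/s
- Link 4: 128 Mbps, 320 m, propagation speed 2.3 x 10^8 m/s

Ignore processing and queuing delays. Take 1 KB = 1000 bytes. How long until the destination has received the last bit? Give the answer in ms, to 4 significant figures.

13.41 ms

L = 24000 bits.
Transmission delays (L/R per hop): 0.133333, 0.544218, 7.27273, 0.1875 ms; sum = 8.13778 ms.
Propagation delays (d/s per hop): 2.96667, 2.3, 0.00405556, 0.0013913 ms; sum = 5.27211 ms.
End-to-end = 13.41 ms.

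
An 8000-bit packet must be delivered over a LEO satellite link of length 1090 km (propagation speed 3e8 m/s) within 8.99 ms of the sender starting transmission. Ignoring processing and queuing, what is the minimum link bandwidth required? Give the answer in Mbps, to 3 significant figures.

Propagation delay = 1090000 / 300000000 = 3.63333 ms.
Transmission budget = 8.99 − 3.63333 = 5.35667 ms.
R ≥ L / t_tx = 8000 bits / 0.00535667 s = 1.49 Mbps.

1.49 Mbps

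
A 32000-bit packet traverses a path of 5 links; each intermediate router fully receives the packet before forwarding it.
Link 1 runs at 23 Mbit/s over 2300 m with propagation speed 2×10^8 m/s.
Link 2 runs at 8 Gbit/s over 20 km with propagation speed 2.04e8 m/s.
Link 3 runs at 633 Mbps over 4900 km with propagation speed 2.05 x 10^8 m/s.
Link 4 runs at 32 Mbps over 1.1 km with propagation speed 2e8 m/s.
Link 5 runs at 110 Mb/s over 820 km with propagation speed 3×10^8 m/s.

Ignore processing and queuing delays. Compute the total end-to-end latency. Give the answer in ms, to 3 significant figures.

29.5 ms

Transmission delays (L/R per hop): 1.3913, 0.004, 0.0505529, 1, 0.290909 ms; sum = 2.73677 ms.
Propagation delays (d/s per hop): 0.0115, 0.0980392, 23.9024, 0.0055, 2.73333 ms; sum = 26.7508 ms.
End-to-end = 29.5 ms.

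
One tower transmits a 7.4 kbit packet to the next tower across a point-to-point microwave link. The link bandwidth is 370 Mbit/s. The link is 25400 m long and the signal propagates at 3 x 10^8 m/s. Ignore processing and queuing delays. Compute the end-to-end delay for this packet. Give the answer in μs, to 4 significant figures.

104.7 μs

L = 7400 bits.
Transmission delay = L/R = 7400 / 370000000 = 20 μs.
Propagation delay = d/s = 25400 m / 300000000 m/s = 84.6667 μs.
Total = 104.7 μs.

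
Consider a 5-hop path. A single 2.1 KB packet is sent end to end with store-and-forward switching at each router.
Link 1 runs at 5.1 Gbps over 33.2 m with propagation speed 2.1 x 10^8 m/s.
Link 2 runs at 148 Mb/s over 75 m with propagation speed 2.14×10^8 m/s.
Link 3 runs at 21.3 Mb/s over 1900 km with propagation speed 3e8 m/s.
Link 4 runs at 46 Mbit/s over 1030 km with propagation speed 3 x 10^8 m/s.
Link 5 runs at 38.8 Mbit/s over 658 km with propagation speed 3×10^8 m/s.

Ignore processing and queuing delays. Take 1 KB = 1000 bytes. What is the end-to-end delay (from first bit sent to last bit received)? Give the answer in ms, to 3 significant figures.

13.7 ms

L = 16800 bits.
Transmission delays (L/R per hop): 0.00329412, 0.113514, 0.788732, 0.365217, 0.43299 ms; sum = 1.70375 ms.
Propagation delays (d/s per hop): 0.000158095, 0.000350467, 6.33333, 3.43333, 2.19333 ms; sum = 11.9605 ms.
End-to-end = 13.7 ms.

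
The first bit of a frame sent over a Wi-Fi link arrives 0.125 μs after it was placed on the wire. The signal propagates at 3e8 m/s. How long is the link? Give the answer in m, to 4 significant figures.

37.50 m

d = s × t_prop = 300000000 × 1.25e-07 = 37.50 m.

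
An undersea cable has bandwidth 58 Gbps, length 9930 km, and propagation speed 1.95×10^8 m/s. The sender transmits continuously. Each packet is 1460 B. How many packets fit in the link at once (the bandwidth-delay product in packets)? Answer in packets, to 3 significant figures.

Propagation delay = 9930000 / 195000000 = 0.0509231 s.
BDP = R × t_prop = 58000000000 × 0.0509231 = 2953540000 bits.
In packets of 11680 bits: 253000 packets.

253000 packets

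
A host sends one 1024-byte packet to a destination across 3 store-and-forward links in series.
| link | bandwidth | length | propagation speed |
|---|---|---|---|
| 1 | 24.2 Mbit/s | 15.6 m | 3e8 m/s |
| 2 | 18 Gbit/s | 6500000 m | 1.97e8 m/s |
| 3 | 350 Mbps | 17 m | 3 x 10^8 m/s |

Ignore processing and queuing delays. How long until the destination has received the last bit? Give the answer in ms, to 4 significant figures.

L = 1024 × 8 = 8192 bits.
Transmission delays (L/R per hop): 0.338512, 0.000455111, 0.0234057 ms; sum = 0.362373 ms.
Propagation delays (d/s per hop): 5.2e-05, 32.9949, 5.66667e-05 ms; sum = 32.995 ms.
End-to-end = 33.36 ms.

33.36 ms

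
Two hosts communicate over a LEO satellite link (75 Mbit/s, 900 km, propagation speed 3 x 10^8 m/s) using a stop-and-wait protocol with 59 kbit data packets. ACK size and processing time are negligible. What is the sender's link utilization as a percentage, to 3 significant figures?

11.6 %

t_tx = L/R = 59000/75000000 = 0.000786667 s.
t_prop = 900000/300000000 = 0.003 s; RTT = 0.006 s.
Cycle = t_tx + RTT = 0.00678667 s.
Utilization = t_tx / cycle = 0.000786667/0.00678667 = 11.6 %.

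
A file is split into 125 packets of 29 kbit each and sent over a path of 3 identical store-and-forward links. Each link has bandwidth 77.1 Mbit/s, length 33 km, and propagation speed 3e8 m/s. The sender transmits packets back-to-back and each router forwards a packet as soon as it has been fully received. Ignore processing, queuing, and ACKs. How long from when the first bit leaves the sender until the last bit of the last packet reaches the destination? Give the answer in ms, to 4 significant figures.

48.10 ms

Per-hop transmission t_tx = L/R = 29000/77100000 = 0.376135 ms.
Per-hop propagation t_prop = 33000/300000000 = 0.11 ms.
Pipeline fill: first packet needs 3·t_tx to clear all hops; remaining 124 packets each add one t_tx.
Total = (3+125-1)·t_tx + 3·t_prop = 127·0.376135 + 3·0.11 = 48.10 ms.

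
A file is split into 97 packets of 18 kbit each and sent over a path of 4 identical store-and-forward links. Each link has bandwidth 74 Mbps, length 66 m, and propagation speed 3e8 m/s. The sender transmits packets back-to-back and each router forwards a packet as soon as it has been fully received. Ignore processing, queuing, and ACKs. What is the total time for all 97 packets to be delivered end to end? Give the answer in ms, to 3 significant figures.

Per-hop transmission t_tx = L/R = 18000/74000000 = 0.243243 ms.
Per-hop propagation t_prop = 66/300000000 = 0.00022 ms.
Pipeline fill: first packet needs 4·t_tx to clear all hops; remaining 96 packets each add one t_tx.
Total = (4+97-1)·t_tx + 4·t_prop = 100·0.243243 + 4·0.00022 = 24.3 ms.

24.3 ms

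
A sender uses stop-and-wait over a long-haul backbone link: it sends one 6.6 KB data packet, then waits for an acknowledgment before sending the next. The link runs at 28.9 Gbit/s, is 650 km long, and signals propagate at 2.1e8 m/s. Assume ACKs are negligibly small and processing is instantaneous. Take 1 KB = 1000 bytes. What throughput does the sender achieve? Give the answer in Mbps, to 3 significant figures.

8.53 Mbps

t_tx = L/R = 52800/28900000000 = 1.82699e-06 s.
t_prop = 650000/210000000 = 0.00309524 s; RTT = 0.00619048 s.
Cycle = t_tx + RTT = 0.0061923 s.
Throughput = L / cycle = 52800 / 0.0061923 = 8.53 Mbps.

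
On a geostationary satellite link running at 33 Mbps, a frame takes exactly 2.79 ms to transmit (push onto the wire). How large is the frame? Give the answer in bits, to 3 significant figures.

L = R × t_tx = 33000000 b/s × 0.00279 s = 92070 bits.

92100 bits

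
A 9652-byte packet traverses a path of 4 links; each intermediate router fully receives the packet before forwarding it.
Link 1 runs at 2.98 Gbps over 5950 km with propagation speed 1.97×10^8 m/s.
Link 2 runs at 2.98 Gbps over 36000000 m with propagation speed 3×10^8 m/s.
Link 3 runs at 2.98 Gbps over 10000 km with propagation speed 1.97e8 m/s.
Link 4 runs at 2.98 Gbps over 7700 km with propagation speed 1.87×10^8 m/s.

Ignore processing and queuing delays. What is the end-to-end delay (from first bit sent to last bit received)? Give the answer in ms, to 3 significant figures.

242 ms

L = 9652 × 8 = 77216 bits.
Transmission delay per hop = L/R = 77216/2980000000 = 0.0259114 ms; 4 hops → 0.103646 ms.
Propagation delays (d/s per hop): 30.203, 120, 50.7614, 41.1765 ms; sum = 242.141 ms.
End-to-end = 242 ms.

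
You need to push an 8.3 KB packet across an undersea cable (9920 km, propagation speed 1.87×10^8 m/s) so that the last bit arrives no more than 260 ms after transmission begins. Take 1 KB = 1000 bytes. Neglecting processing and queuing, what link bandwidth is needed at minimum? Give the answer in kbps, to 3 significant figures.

L = 66400 bits.
Propagation delay = 9920000 / 187000000 = 53.0481 ms.
Transmission budget = 260 − 53.0481 = 206.952 ms.
R ≥ L / t_tx = 66400 bits / 0.206952 s = 321 kbps.

321 kbps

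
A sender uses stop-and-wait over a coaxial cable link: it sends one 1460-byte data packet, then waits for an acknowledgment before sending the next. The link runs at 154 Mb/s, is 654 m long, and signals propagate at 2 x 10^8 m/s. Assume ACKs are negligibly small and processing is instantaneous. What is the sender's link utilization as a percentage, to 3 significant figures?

t_tx = L/R = 11680/154000000 = 7.58442e-05 s.
t_prop = 654/200000000 = 3.27e-06 s; RTT = 6.54e-06 s.
Cycle = t_tx + RTT = 8.23842e-05 s.
Utilization = t_tx / cycle = 7.58442e-05/8.23842e-05 = 92.1 %.

92.1 %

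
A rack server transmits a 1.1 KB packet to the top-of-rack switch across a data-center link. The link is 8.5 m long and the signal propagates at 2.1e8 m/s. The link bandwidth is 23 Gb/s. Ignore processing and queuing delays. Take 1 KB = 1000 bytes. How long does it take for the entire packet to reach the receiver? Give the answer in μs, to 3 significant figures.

L = 8800 bits.
Transmission delay = L/R = 8800 / 23000000000 = 0.382609 μs.
Propagation delay = d/s = 8.5 m / 210000000 m/s = 0.0404762 μs.
Total = 0.423 μs.

0.423 μs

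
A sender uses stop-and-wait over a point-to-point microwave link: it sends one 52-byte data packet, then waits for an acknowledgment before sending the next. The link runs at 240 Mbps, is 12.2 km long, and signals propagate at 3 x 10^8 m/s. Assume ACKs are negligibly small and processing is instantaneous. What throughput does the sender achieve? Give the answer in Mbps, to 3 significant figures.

5.01 Mbps

t_tx = L/R = 416/240000000 = 1.73333e-06 s.
t_prop = 12200/300000000 = 4.06667e-05 s; RTT = 8.13333e-05 s.
Cycle = t_tx + RTT = 8.30667e-05 s.
Throughput = L / cycle = 416 / 8.30667e-05 = 5.01 Mbps.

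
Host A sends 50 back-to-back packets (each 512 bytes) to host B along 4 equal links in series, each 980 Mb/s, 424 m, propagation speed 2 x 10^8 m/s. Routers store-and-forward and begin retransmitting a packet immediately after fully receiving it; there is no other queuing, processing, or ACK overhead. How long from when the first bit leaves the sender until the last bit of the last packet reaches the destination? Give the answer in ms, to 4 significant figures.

Per-hop transmission t_tx = L/R = 4096/980000000 = 0.00417959 ms.
Per-hop propagation t_prop = 424/200000000 = 0.00212 ms.
Pipeline fill: first packet needs 4·t_tx to clear all hops; remaining 49 packets each add one t_tx.
Total = (4+50-1)·t_tx + 4·t_prop = 53·0.00417959 + 4·0.00212 = 0.2300 ms.

0.2300 ms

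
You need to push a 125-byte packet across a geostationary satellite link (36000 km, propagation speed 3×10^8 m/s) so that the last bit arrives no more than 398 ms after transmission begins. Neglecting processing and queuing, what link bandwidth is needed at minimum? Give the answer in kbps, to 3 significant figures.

3.60 kbps

L = 1000 bits.
Propagation delay = 36000000 / 300000000 = 120 ms.
Transmission budget = 398 − 120 = 278 ms.
R ≥ L / t_tx = 1000 bits / 0.278 s = 3.60 kbps.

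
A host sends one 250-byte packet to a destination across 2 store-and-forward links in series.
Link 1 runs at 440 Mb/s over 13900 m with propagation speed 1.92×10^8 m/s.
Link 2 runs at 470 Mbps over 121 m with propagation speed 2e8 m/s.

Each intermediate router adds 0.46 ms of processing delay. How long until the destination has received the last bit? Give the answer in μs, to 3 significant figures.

542 μs

L = 250 × 8 = 2000 bits.
Transmission delays (L/R per hop): 4.54545, 4.25532 μs; sum = 8.80077 μs.
Propagation delays (d/s per hop): 72.3958, 0.605 μs; sum = 73.0008 μs.
Processing at 1 router(s): 1 × 0.46 ms = 460 μs.
End-to-end = 542 μs.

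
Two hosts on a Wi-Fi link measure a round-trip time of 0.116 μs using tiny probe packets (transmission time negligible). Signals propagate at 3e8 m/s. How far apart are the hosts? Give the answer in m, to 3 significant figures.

One-way propagation = RTT/2 = 0.058 μs.
d = s × t = 300000000 × 5.8e-08 = 17.4 m.

17.4 m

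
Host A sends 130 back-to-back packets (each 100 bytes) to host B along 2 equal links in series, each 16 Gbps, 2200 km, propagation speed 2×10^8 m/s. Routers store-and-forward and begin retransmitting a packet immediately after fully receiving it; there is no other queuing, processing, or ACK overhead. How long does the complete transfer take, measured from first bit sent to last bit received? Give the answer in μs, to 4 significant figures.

Per-hop transmission t_tx = L/R = 800/16000000000 = 0.05 μs.
Per-hop propagation t_prop = 2200000/200000000 = 11000 μs.
Pipeline fill: first packet needs 2·t_tx to clear all hops; remaining 129 packets each add one t_tx.
Total = (2+130-1)·t_tx + 2·t_prop = 131·0.05 + 2·11000 = 22010 μs.

22010 μs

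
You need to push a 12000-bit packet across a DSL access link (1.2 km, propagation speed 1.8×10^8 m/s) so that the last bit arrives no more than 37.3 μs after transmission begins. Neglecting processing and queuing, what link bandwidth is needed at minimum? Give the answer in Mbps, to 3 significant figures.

Propagation delay = 1200 / 180000000 = 6.66667 μs.
Transmission budget = 37.3 − 6.66667 = 30.6333 μs.
R ≥ L / t_tx = 12000 bits / 3.06333e-05 s = 392 Mbps.

392 Mbps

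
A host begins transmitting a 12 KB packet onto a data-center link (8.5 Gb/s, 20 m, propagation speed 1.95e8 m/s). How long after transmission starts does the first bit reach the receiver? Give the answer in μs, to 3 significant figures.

0.103 μs

First bit experiences only propagation delay: d/s = 20/195000000 = 0.103 μs.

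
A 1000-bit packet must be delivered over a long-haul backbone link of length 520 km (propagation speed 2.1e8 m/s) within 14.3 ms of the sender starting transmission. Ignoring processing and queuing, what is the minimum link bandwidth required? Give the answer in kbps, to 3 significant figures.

Propagation delay = 520000 / 210000000 = 2.47619 ms.
Transmission budget = 14.3 − 2.47619 = 11.8238 ms.
R ≥ L / t_tx = 1000 bits / 0.0118238 s = 84.6 kbps.

84.6 kbps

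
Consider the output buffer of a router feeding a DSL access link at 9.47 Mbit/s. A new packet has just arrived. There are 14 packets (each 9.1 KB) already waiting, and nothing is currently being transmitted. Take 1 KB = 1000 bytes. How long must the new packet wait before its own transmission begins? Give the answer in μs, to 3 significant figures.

108000 μs

Each queued packet: L/R = 72800/9470000 = 7687.43 μs.
14 queued → 107624 μs.
Queuing delay = 108000 μs.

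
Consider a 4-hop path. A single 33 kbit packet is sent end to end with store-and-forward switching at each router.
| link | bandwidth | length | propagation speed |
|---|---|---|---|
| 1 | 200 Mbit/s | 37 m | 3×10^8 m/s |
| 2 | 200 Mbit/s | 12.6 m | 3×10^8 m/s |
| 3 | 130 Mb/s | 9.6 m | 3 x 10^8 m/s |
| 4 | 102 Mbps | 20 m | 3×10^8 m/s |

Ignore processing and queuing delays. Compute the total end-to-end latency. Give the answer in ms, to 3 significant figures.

L = 33000 bits.
Transmission delays (L/R per hop): 0.165, 0.165, 0.253846, 0.323529 ms; sum = 0.907376 ms.
Propagation delays (d/s per hop): 0.000123333, 4.2e-05, 3.2e-05, 6.66667e-05 ms; sum = 0.000264 ms.
End-to-end = 0.908 ms.

0.908 ms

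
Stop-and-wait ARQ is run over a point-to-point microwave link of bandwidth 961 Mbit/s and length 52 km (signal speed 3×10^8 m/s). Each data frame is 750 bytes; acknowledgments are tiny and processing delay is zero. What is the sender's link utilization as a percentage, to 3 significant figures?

t_tx = L/R = 6000/961000000 = 6.2435e-06 s.
t_prop = 52000/300000000 = 0.000173333 s; RTT = 0.000346667 s.
Cycle = t_tx + RTT = 0.00035291 s.
Utilization = t_tx / cycle = 6.2435e-06/0.00035291 = 1.77 %.

1.77 %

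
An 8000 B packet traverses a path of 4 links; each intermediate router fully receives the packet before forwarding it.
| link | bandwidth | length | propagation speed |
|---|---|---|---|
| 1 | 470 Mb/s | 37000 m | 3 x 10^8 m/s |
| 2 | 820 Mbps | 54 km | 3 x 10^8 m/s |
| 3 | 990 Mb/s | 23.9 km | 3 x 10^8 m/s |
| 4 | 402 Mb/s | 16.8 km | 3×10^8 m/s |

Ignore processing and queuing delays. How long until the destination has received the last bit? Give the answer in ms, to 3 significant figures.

L = 8000 × 8 = 64000 bits.
Transmission delays (L/R per hop): 0.13617, 0.0780488, 0.0646465, 0.159204 ms; sum = 0.438069 ms.
Propagation delays (d/s per hop): 0.123333, 0.18, 0.0796667, 0.056 ms; sum = 0.439 ms.
End-to-end = 0.877 ms.

0.877 ms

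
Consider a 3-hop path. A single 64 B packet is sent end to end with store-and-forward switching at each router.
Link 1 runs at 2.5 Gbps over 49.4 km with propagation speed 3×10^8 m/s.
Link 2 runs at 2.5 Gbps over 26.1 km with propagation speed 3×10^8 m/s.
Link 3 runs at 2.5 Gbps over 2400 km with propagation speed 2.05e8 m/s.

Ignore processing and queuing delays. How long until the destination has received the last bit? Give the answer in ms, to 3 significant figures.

L = 64 × 8 = 512 bits.
Transmission delay per hop = L/R = 512/2500000000 = 0.0002048 ms; 3 hops → 0.0006144 ms.
Propagation delays (d/s per hop): 0.164667, 0.087, 11.7073 ms; sum = 11.959 ms.
End-to-end = 12.0 ms.

12.0 ms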